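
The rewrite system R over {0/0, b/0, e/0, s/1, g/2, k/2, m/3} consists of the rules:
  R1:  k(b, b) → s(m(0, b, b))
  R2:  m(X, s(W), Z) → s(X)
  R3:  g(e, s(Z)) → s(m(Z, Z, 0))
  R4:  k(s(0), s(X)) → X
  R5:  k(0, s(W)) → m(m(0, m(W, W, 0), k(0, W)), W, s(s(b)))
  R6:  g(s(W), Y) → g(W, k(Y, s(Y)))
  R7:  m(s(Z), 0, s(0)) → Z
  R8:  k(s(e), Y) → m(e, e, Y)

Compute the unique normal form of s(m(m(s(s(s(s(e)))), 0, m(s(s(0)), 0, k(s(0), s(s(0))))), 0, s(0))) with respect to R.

1. s(m(m(s(s(s(s(e)))), 0, m(s(s(0)), 0, k(s(0), s(s(0))))), 0, s(0)))  →  s(m(m(s(s(s(s(e)))), 0, m(s(s(0)), 0, s(0))), 0, s(0)))   [R4 at 1.1.3.3]
2. s(m(m(s(s(s(s(e)))), 0, m(s(s(0)), 0, s(0))), 0, s(0)))  →  s(m(m(s(s(s(s(e)))), 0, s(0)), 0, s(0)))   [R7 at 1.1.3]
3. s(m(m(s(s(s(s(e)))), 0, s(0)), 0, s(0)))  →  s(m(s(s(s(e))), 0, s(0)))   [R7 at 1.1]
4. s(m(s(s(s(e))), 0, s(0)))  →  s(s(s(e)))   [R7 at 1]

s(s(s(e)))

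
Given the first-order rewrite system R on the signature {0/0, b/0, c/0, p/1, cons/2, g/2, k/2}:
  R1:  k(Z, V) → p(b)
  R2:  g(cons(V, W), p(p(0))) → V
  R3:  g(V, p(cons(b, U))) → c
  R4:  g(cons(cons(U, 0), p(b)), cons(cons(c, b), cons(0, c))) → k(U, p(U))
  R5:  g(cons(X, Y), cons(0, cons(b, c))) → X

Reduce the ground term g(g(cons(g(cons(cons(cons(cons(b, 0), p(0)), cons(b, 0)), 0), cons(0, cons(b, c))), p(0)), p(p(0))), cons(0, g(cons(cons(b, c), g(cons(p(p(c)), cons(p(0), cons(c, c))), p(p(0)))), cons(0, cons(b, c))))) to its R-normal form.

1. g(g(cons(g(cons(cons(cons(cons(b, 0), p(0)), cons(b, 0)), 0), cons(0, cons(b, c))), p(0)), p(p(0))), cons(0, g(cons(cons(b, c), g(cons(p(p(c)), cons(p(0), cons(c, c))), p(p(0)))), cons(0, cons(b, c)))))  →  g(g(cons(cons(cons(cons(b, 0), p(0)), cons(b, 0)), 0), cons(0, cons(b, c))), cons(0, g(cons(cons(b, c), g(cons(p(p(c)), cons(p(0), cons(c, c))), p(p(0)))), cons(0, cons(b, c)))))   [R2 at 1]
2. g(g(cons(cons(cons(cons(b, 0), p(0)), cons(b, 0)), 0), cons(0, cons(b, c))), cons(0, g(cons(cons(b, c), g(cons(p(p(c)), cons(p(0), cons(c, c))), p(p(0)))), cons(0, cons(b, c)))))  →  g(cons(cons(cons(b, 0), p(0)), cons(b, 0)), cons(0, g(cons(cons(b, c), g(cons(p(p(c)), cons(p(0), cons(c, c))), p(p(0)))), cons(0, cons(b, c)))))   [R5 at 1]
3. g(cons(cons(cons(b, 0), p(0)), cons(b, 0)), cons(0, g(cons(cons(b, c), g(cons(p(p(c)), cons(p(0), cons(c, c))), p(p(0)))), cons(0, cons(b, c)))))  →  g(cons(cons(cons(b, 0), p(0)), cons(b, 0)), cons(0, cons(b, c)))   [R5 at 2.2]
4. g(cons(cons(cons(b, 0), p(0)), cons(b, 0)), cons(0, cons(b, c)))  →  cons(cons(b, 0), p(0))   [R5 at ε]

cons(cons(b, 0), p(0))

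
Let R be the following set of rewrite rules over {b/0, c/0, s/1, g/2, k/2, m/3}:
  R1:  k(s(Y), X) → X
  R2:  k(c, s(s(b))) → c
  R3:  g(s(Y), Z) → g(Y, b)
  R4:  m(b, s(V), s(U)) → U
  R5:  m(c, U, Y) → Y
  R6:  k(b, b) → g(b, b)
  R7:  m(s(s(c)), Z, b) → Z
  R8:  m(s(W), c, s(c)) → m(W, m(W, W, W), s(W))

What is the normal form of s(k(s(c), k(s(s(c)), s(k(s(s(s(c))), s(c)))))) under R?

s(s(s(c)))

1. s(k(s(c), k(s(s(c)), s(k(s(s(s(c))), s(c))))))  →  s(k(s(s(c)), s(k(s(s(s(c))), s(c)))))   [R1 at 1]
2. s(k(s(s(c)), s(k(s(s(s(c))), s(c)))))  →  s(s(k(s(s(s(c))), s(c))))   [R1 at 1]
3. s(s(k(s(s(s(c))), s(c))))  →  s(s(s(c)))   [R1 at 1.1]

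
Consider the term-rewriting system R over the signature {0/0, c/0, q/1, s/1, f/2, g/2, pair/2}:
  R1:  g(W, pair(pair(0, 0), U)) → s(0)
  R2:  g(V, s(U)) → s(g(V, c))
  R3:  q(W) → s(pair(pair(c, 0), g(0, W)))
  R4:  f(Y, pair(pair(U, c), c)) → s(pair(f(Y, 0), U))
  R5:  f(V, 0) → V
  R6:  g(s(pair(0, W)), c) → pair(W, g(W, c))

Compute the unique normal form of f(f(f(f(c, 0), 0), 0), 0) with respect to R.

1. f(f(f(f(c, 0), 0), 0), 0)  →  f(f(f(c, 0), 0), 0)   [R5 at ε]
2. f(f(f(c, 0), 0), 0)  →  f(f(c, 0), 0)   [R5 at ε]
3. f(f(c, 0), 0)  →  f(c, 0)   [R5 at ε]
4. f(c, 0)  →  c   [R5 at ε]

c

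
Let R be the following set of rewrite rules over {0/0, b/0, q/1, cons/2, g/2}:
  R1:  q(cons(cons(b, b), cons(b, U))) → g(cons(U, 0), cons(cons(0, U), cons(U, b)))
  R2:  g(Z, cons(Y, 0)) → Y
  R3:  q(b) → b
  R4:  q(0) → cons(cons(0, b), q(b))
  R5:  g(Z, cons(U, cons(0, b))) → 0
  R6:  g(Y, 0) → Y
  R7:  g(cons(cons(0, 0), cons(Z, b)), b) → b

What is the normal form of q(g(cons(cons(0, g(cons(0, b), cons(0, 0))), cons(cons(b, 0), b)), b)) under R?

b

1. q(g(cons(cons(0, g(cons(0, b), cons(0, 0))), cons(cons(b, 0), b)), b))  →  q(g(cons(cons(0, 0), cons(cons(b, 0), b)), b))   [R2 at 1.1.1.2]
2. q(g(cons(cons(0, 0), cons(cons(b, 0), b)), b))  →  q(b)   [R7 at 1]
3. q(b)  →  b   [R3 at ε]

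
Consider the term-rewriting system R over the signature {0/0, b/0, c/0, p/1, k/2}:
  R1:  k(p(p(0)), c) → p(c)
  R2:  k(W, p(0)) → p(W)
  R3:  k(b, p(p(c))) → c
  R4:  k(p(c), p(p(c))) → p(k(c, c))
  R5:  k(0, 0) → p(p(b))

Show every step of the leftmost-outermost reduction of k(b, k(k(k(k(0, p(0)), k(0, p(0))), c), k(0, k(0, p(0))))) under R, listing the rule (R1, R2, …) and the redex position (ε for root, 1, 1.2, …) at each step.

1. k(b, k(k(k(k(0, p(0)), k(0, p(0))), c), k(0, k(0, p(0)))))  →  k(b, k(k(k(p(0), k(0, p(0))), c), k(0, k(0, p(0)))))   [R2 at 2.1.1.1]
2. k(b, k(k(k(p(0), k(0, p(0))), c), k(0, k(0, p(0)))))  →  k(b, k(k(k(p(0), p(0)), c), k(0, k(0, p(0)))))   [R2 at 2.1.1.2]
3. k(b, k(k(k(p(0), p(0)), c), k(0, k(0, p(0)))))  →  k(b, k(k(p(p(0)), c), k(0, k(0, p(0)))))   [R2 at 2.1.1]
4. k(b, k(k(p(p(0)), c), k(0, k(0, p(0)))))  →  k(b, k(p(c), k(0, k(0, p(0)))))   [R1 at 2.1]
5. k(b, k(p(c), k(0, k(0, p(0)))))  →  k(b, k(p(c), k(0, p(0))))   [R2 at 2.2.2]
6. k(b, k(p(c), k(0, p(0))))  →  k(b, k(p(c), p(0)))   [R2 at 2.2]
7. k(b, k(p(c), p(0)))  →  k(b, p(p(c)))   [R2 at 2]
8. k(b, p(p(c)))  →  c   [R3 at ε]

c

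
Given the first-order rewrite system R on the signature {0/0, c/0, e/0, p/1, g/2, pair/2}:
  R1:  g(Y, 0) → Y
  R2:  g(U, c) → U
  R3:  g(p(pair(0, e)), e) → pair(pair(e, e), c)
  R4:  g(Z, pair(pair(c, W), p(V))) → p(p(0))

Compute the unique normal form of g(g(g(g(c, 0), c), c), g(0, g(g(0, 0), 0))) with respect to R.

c

1. g(g(g(g(c, 0), c), c), g(0, g(g(0, 0), 0)))  →  g(g(g(c, 0), c), g(0, g(g(0, 0), 0)))   [R2 at 1]
2. g(g(g(c, 0), c), g(0, g(g(0, 0), 0)))  →  g(g(c, 0), g(0, g(g(0, 0), 0)))   [R2 at 1]
3. g(g(c, 0), g(0, g(g(0, 0), 0)))  →  g(c, g(0, g(g(0, 0), 0)))   [R1 at 1]
4. g(c, g(0, g(g(0, 0), 0)))  →  g(c, g(0, g(0, 0)))   [R1 at 2.2]
5. g(c, g(0, g(0, 0)))  →  g(c, g(0, 0))   [R1 at 2.2]
6. g(c, g(0, 0))  →  g(c, 0)   [R1 at 2]
7. g(c, 0)  →  c   [R1 at ε]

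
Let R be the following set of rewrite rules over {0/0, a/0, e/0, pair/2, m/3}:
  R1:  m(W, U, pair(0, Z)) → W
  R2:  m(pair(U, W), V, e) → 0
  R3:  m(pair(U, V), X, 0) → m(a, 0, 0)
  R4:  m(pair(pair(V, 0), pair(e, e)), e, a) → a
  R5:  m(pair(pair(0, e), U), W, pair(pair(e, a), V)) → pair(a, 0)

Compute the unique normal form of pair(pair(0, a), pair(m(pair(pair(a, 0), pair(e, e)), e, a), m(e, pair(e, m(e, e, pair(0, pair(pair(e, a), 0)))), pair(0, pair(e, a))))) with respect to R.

pair(pair(0, a), pair(a, e))

1. pair(pair(0, a), pair(m(pair(pair(a, 0), pair(e, e)), e, a), m(e, pair(e, m(e, e, pair(0, pair(pair(e, a), 0)))), pair(0, pair(e, a)))))  →  pair(pair(0, a), pair(a, m(e, pair(e, m(e, e, pair(0, pair(pair(e, a), 0)))), pair(0, pair(e, a)))))   [R4 at 2.1]
2. pair(pair(0, a), pair(a, m(e, pair(e, m(e, e, pair(0, pair(pair(e, a), 0)))), pair(0, pair(e, a)))))  →  pair(pair(0, a), pair(a, e))   [R1 at 2.2]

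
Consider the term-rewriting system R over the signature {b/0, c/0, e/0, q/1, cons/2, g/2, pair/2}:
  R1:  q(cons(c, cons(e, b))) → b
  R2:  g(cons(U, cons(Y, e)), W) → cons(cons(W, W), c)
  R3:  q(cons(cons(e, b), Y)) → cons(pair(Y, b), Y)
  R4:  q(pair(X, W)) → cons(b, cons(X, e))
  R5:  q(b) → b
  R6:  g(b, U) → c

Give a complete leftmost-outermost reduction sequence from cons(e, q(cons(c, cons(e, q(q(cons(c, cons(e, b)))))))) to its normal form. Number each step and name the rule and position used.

cons(e, b)

1. cons(e, q(cons(c, cons(e, q(q(cons(c, cons(e, b))))))))  →  cons(e, q(cons(c, cons(e, q(b)))))   [R1 at 2.1.2.2.1]
2. cons(e, q(cons(c, cons(e, q(b)))))  →  cons(e, q(cons(c, cons(e, b))))   [R5 at 2.1.2.2]
3. cons(e, q(cons(c, cons(e, b))))  →  cons(e, b)   [R1 at 2]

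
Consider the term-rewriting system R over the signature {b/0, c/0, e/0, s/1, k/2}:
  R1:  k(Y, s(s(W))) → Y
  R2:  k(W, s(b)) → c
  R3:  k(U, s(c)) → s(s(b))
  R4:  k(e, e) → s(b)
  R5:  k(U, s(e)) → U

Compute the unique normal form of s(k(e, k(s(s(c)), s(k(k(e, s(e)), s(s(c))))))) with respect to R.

1. s(k(e, k(s(s(c)), s(k(k(e, s(e)), s(s(c)))))))  →  s(k(e, k(s(s(c)), s(k(e, s(e))))))   [R1 at 1.2.2.1]
2. s(k(e, k(s(s(c)), s(k(e, s(e))))))  →  s(k(e, k(s(s(c)), s(e))))   [R5 at 1.2.2.1]
3. s(k(e, k(s(s(c)), s(e))))  →  s(k(e, s(s(c))))   [R5 at 1.2]
4. s(k(e, s(s(c))))  →  s(e)   [R1 at 1]

s(e)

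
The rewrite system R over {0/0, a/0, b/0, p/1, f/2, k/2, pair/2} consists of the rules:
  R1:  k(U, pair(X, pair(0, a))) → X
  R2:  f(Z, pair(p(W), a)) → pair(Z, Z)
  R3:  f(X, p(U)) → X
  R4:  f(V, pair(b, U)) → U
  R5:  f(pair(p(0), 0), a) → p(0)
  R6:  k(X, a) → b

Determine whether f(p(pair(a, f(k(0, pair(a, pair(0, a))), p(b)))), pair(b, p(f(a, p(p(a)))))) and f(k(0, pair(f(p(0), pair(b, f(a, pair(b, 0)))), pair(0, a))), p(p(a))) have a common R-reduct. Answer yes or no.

no — NF(t₁) = p(a), NF(t₂) = 0

Reduce t₁ = f(p(pair(a, f(k(0, pair(a, pair(0, a))), p(b)))), pair(b, p(f(a, p(p(a)))))):
1. f(p(pair(a, f(k(0, pair(a, pair(0, a))), p(b)))), pair(b, p(f(a, p(p(a))))))  →  p(f(a, p(p(a))))   [R4 at ε]
2. p(f(a, p(p(a))))  →  p(a)   [R3 at 1]

Reduce t₂ = f(k(0, pair(f(p(0), pair(b, f(a, pair(b, 0)))), pair(0, a))), p(p(a))):
1. f(k(0, pair(f(p(0), pair(b, f(a, pair(b, 0)))), pair(0, a))), p(p(a)))  →  k(0, pair(f(p(0), pair(b, f(a, pair(b, 0)))), pair(0, a)))   [R3 at ε]
2. k(0, pair(f(p(0), pair(b, f(a, pair(b, 0)))), pair(0, a)))  →  f(p(0), pair(b, f(a, pair(b, 0))))   [R1 at ε]
3. f(p(0), pair(b, f(a, pair(b, 0))))  →  f(a, pair(b, 0))   [R4 at ε]
4. f(a, pair(b, 0))  →  0   [R4 at ε]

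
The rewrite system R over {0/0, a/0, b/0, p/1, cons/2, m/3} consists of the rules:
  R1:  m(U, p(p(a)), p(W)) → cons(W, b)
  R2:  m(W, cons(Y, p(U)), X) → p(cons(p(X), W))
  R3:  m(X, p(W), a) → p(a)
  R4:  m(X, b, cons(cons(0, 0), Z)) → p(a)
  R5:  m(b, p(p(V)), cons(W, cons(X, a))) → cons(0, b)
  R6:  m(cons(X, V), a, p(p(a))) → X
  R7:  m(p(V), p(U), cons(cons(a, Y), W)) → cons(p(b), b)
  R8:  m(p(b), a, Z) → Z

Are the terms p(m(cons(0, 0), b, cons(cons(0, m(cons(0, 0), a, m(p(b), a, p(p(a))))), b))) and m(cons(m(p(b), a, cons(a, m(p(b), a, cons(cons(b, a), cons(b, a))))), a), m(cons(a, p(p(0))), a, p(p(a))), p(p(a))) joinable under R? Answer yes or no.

Reduce t₁ = p(m(cons(0, 0), b, cons(cons(0, m(cons(0, 0), a, m(p(b), a, p(p(a))))), b))):
1. p(m(cons(0, 0), b, cons(cons(0, m(cons(0, 0), a, m(p(b), a, p(p(a))))), b)))  →  p(m(cons(0, 0), b, cons(cons(0, m(cons(0, 0), a, p(p(a)))), b)))   [R8 at 1.3.1.2.3]
2. p(m(cons(0, 0), b, cons(cons(0, m(cons(0, 0), a, p(p(a)))), b)))  →  p(m(cons(0, 0), b, cons(cons(0, 0), b)))   [R6 at 1.3.1.2]
3. p(m(cons(0, 0), b, cons(cons(0, 0), b)))  →  p(p(a))   [R4 at 1]

Reduce t₂ = m(cons(m(p(b), a, cons(a, m(p(b), a, cons(cons(b, a), cons(b, a))))), a), m(cons(a, p(p(0))), a, p(p(a))), p(p(a))):
1. m(cons(m(p(b), a, cons(a, m(p(b), a, cons(cons(b, a), cons(b, a))))), a), m(cons(a, p(p(0))), a, p(p(a))), p(p(a)))  →  m(cons(cons(a, m(p(b), a, cons(cons(b, a), cons(b, a)))), a), m(cons(a, p(p(0))), a, p(p(a))), p(p(a)))   [R8 at 1.1]
2. m(cons(cons(a, m(p(b), a, cons(cons(b, a), cons(b, a)))), a), m(cons(a, p(p(0))), a, p(p(a))), p(p(a)))  →  m(cons(cons(a, cons(cons(b, a), cons(b, a))), a), m(cons(a, p(p(0))), a, p(p(a))), p(p(a)))   [R8 at 1.1.2]
3. m(cons(cons(a, cons(cons(b, a), cons(b, a))), a), m(cons(a, p(p(0))), a, p(p(a))), p(p(a)))  →  m(cons(cons(a, cons(cons(b, a), cons(b, a))), a), a, p(p(a)))   [R6 at 2]
4. m(cons(cons(a, cons(cons(b, a), cons(b, a))), a), a, p(p(a)))  →  cons(a, cons(cons(b, a), cons(b, a)))   [R6 at ε]

no — NF(t₁) = p(p(a)), NF(t₂) = cons(a, cons(cons(b, a), cons(b, a)))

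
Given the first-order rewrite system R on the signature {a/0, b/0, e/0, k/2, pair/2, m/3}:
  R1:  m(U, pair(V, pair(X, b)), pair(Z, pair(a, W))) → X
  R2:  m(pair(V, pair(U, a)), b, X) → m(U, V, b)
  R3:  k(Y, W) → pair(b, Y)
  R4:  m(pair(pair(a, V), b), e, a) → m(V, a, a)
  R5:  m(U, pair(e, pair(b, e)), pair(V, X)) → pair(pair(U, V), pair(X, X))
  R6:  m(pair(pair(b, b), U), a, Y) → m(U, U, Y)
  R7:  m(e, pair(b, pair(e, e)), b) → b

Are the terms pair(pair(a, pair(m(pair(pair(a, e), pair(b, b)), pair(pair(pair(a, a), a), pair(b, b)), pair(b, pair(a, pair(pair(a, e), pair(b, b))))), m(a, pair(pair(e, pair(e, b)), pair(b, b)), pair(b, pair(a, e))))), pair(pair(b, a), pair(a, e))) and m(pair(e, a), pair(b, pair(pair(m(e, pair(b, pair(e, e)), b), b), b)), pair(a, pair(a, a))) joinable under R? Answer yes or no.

Reduce t₁ = pair(pair(a, pair(m(pair(pair(a, e), pair(b, b)), pair(pair(pair(a, a), a), pair(b, b)), pair(b, pair(a, pair(pair(a, e), pair(b, b))))), m(a, pair(pair(e, pair(e, b)), pair(b, b)), pair(b, pair(a, e))))), pair(pair(b, a), pair(a, e))):
1. pair(pair(a, pair(m(pair(pair(a, e), pair(b, b)), pair(pair(pair(a, a), a), pair(b, b)), pair(b, pair(a, pair(pair(a, e), pair(b, b))))), m(a, pair(pair(e, pair(e, b)), pair(b, b)), pair(b, pair(a, e))))), pair(pair(b, a), pair(a, e)))  →  pair(pair(a, pair(b, m(a, pair(pair(e, pair(e, b)), pair(b, b)), pair(b, pair(a, e))))), pair(pair(b, a), pair(a, e)))   [R1 at 1.2.1]
2. pair(pair(a, pair(b, m(a, pair(pair(e, pair(e, b)), pair(b, b)), pair(b, pair(a, e))))), pair(pair(b, a), pair(a, e)))  →  pair(pair(a, pair(b, b)), pair(pair(b, a), pair(a, e)))   [R1 at 1.2.2]

Reduce t₂ = m(pair(e, a), pair(b, pair(pair(m(e, pair(b, pair(e, e)), b), b), b)), pair(a, pair(a, a))):
1. m(pair(e, a), pair(b, pair(pair(m(e, pair(b, pair(e, e)), b), b), b)), pair(a, pair(a, a)))  →  pair(m(e, pair(b, pair(e, e)), b), b)   [R1 at ε]
2. pair(m(e, pair(b, pair(e, e)), b), b)  →  pair(b, b)   [R7 at 1]

no — NF(t₁) = pair(pair(a, pair(b, b)), pair(pair(b, a), pair(a, e))), NF(t₂) = pair(b, b)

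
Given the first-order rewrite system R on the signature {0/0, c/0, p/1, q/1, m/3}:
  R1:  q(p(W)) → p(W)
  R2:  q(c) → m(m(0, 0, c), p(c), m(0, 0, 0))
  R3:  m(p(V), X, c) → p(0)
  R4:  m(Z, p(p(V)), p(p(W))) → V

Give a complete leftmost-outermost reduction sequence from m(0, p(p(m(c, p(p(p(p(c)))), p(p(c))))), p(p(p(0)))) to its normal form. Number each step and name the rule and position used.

p(p(c))

1. m(0, p(p(m(c, p(p(p(p(c)))), p(p(c))))), p(p(p(0))))  →  m(c, p(p(p(p(c)))), p(p(c)))   [R4 at ε]
2. m(c, p(p(p(p(c)))), p(p(c)))  →  p(p(c))   [R4 at ε]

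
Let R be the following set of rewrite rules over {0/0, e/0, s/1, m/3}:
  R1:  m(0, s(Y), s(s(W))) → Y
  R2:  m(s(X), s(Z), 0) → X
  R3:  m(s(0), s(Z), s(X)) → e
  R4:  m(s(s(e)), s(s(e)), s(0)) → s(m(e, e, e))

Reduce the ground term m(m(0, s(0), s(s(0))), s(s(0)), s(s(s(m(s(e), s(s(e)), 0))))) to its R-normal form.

s(0)

1. m(m(0, s(0), s(s(0))), s(s(0)), s(s(s(m(s(e), s(s(e)), 0)))))  →  m(0, s(s(0)), s(s(s(m(s(e), s(s(e)), 0)))))   [R1 at 1]
2. m(0, s(s(0)), s(s(s(m(s(e), s(s(e)), 0)))))  →  s(0)   [R1 at ε]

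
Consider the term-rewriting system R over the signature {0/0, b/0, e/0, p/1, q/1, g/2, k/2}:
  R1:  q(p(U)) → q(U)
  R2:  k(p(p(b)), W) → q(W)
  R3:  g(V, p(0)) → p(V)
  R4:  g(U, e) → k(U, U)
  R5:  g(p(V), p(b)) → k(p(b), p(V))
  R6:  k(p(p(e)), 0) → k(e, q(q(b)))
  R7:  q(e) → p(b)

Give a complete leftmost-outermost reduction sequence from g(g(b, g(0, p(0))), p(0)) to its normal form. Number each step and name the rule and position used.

1. g(g(b, g(0, p(0))), p(0))  →  p(g(b, g(0, p(0))))   [R3 at ε]
2. p(g(b, g(0, p(0))))  →  p(g(b, p(0)))   [R3 at 1.2]
3. p(g(b, p(0)))  →  p(p(b))   [R3 at 1]

p(p(b))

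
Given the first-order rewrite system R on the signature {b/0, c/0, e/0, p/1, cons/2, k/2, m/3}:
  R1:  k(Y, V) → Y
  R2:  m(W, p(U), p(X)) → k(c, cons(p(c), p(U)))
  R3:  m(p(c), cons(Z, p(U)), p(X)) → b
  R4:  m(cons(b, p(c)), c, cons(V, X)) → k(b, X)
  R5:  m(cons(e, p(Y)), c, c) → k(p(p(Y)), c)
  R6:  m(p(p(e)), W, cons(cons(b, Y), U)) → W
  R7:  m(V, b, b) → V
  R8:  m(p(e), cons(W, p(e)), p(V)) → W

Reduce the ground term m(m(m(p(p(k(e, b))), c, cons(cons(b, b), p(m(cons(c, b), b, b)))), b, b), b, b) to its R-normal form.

1. m(m(m(p(p(k(e, b))), c, cons(cons(b, b), p(m(cons(c, b), b, b)))), b, b), b, b)  →  m(m(p(p(k(e, b))), c, cons(cons(b, b), p(m(cons(c, b), b, b)))), b, b)   [R7 at ε]
2. m(m(p(p(k(e, b))), c, cons(cons(b, b), p(m(cons(c, b), b, b)))), b, b)  →  m(p(p(k(e, b))), c, cons(cons(b, b), p(m(cons(c, b), b, b))))   [R7 at ε]
3. m(p(p(k(e, b))), c, cons(cons(b, b), p(m(cons(c, b), b, b))))  →  m(p(p(e)), c, cons(cons(b, b), p(m(cons(c, b), b, b))))   [R1 at 1.1.1]
4. m(p(p(e)), c, cons(cons(b, b), p(m(cons(c, b), b, b))))  →  c   [R6 at ε]

c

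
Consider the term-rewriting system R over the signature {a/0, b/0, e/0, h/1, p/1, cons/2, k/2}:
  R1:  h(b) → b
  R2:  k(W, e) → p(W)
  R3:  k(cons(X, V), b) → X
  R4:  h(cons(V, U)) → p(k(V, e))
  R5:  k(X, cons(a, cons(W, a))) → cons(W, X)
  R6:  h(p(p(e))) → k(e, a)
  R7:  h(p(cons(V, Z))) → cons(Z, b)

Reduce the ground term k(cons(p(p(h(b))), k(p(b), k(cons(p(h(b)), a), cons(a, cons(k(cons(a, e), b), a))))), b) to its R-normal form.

1. k(cons(p(p(h(b))), k(p(b), k(cons(p(h(b)), a), cons(a, cons(k(cons(a, e), b), a))))), b)  →  p(p(h(b)))   [R3 at ε]
2. p(p(h(b)))  →  p(p(b))   [R1 at 1.1]

p(p(b))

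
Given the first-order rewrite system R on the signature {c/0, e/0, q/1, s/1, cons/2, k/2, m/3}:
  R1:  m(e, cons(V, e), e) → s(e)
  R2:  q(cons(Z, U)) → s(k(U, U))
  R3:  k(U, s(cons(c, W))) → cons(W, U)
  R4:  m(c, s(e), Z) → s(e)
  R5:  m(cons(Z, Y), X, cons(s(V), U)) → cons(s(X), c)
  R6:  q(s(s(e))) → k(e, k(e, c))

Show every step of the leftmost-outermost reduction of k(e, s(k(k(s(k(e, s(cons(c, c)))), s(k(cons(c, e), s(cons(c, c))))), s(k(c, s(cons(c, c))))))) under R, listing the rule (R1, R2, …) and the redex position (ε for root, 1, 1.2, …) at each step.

1. k(e, s(k(k(s(k(e, s(cons(c, c)))), s(k(cons(c, e), s(cons(c, c))))), s(k(c, s(cons(c, c)))))))  →  k(e, s(k(k(s(cons(c, e)), s(k(cons(c, e), s(cons(c, c))))), s(k(c, s(cons(c, c)))))))   [R3 at 2.1.1.1.1]
2. k(e, s(k(k(s(cons(c, e)), s(k(cons(c, e), s(cons(c, c))))), s(k(c, s(cons(c, c)))))))  →  k(e, s(k(k(s(cons(c, e)), s(cons(c, cons(c, e)))), s(k(c, s(cons(c, c)))))))   [R3 at 2.1.1.2.1]
3. k(e, s(k(k(s(cons(c, e)), s(cons(c, cons(c, e)))), s(k(c, s(cons(c, c)))))))  →  k(e, s(k(cons(cons(c, e), s(cons(c, e))), s(k(c, s(cons(c, c)))))))   [R3 at 2.1.1]
4. k(e, s(k(cons(cons(c, e), s(cons(c, e))), s(k(c, s(cons(c, c)))))))  →  k(e, s(k(cons(cons(c, e), s(cons(c, e))), s(cons(c, c)))))   [R3 at 2.1.2.1]
5. k(e, s(k(cons(cons(c, e), s(cons(c, e))), s(cons(c, c)))))  →  k(e, s(cons(c, cons(cons(c, e), s(cons(c, e))))))   [R3 at 2.1]
6. k(e, s(cons(c, cons(cons(c, e), s(cons(c, e))))))  →  cons(cons(cons(c, e), s(cons(c, e))), e)   [R3 at ε]

cons(cons(cons(c, e), s(cons(c, e))), e)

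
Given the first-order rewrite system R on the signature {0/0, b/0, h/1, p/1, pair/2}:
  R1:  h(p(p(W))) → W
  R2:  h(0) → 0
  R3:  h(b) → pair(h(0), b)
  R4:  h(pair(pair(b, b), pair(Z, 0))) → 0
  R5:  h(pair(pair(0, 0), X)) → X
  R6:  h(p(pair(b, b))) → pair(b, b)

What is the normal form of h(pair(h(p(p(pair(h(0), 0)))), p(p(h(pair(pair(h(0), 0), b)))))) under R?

1. h(pair(h(p(p(pair(h(0), 0)))), p(p(h(pair(pair(h(0), 0), b))))))  →  h(pair(pair(h(0), 0), p(p(h(pair(pair(h(0), 0), b))))))   [R1 at 1.1]
2. h(pair(pair(h(0), 0), p(p(h(pair(pair(h(0), 0), b))))))  →  h(pair(pair(0, 0), p(p(h(pair(pair(h(0), 0), b))))))   [R2 at 1.1.1]
3. h(pair(pair(0, 0), p(p(h(pair(pair(h(0), 0), b))))))  →  p(p(h(pair(pair(h(0), 0), b))))   [R5 at ε]
4. p(p(h(pair(pair(h(0), 0), b))))  →  p(p(h(pair(pair(0, 0), b))))   [R2 at 1.1.1.1.1]
5. p(p(h(pair(pair(0, 0), b))))  →  p(p(b))   [R5 at 1.1]

p(p(b))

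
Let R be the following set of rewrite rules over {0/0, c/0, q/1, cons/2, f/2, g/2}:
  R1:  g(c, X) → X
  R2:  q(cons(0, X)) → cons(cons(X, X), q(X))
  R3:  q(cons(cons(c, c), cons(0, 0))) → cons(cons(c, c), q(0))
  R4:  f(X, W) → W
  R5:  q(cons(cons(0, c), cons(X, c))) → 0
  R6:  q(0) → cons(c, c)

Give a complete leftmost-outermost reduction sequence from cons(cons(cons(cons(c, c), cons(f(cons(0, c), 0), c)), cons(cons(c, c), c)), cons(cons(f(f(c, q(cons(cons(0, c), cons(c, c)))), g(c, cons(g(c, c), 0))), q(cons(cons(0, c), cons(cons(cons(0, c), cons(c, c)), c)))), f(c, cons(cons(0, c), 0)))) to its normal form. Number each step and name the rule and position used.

1. cons(cons(cons(cons(c, c), cons(f(cons(0, c), 0), c)), cons(cons(c, c), c)), cons(cons(f(f(c, q(cons(cons(0, c), cons(c, c)))), g(c, cons(g(c, c), 0))), q(cons(cons(0, c), cons(cons(cons(0, c), cons(c, c)), c)))), f(c, cons(cons(0, c), 0))))  →  cons(cons(cons(cons(c, c), cons(0, c)), cons(cons(c, c), c)), cons(cons(f(f(c, q(cons(cons(0, c), cons(c, c)))), g(c, cons(g(c, c), 0))), q(cons(cons(0, c), cons(cons(cons(0, c), cons(c, c)), c)))), f(c, cons(cons(0, c), 0))))   [R4 at 1.1.2.1]
2. cons(cons(cons(cons(c, c), cons(0, c)), cons(cons(c, c), c)), cons(cons(f(f(c, q(cons(cons(0, c), cons(c, c)))), g(c, cons(g(c, c), 0))), q(cons(cons(0, c), cons(cons(cons(0, c), cons(c, c)), c)))), f(c, cons(cons(0, c), 0))))  →  cons(cons(cons(cons(c, c), cons(0, c)), cons(cons(c, c), c)), cons(cons(g(c, cons(g(c, c), 0)), q(cons(cons(0, c), cons(cons(cons(0, c), cons(c, c)), c)))), f(c, cons(cons(0, c), 0))))   [R4 at 2.1.1]
3. cons(cons(cons(cons(c, c), cons(0, c)), cons(cons(c, c), c)), cons(cons(g(c, cons(g(c, c), 0)), q(cons(cons(0, c), cons(cons(cons(0, c), cons(c, c)), c)))), f(c, cons(cons(0, c), 0))))  →  cons(cons(cons(cons(c, c), cons(0, c)), cons(cons(c, c), c)), cons(cons(cons(g(c, c), 0), q(cons(cons(0, c), cons(cons(cons(0, c), cons(c, c)), c)))), f(c, cons(cons(0, c), 0))))   [R1 at 2.1.1]
4. cons(cons(cons(cons(c, c), cons(0, c)), cons(cons(c, c), c)), cons(cons(cons(g(c, c), 0), q(cons(cons(0, c), cons(cons(cons(0, c), cons(c, c)), c)))), f(c, cons(cons(0, c), 0))))  →  cons(cons(cons(cons(c, c), cons(0, c)), cons(cons(c, c), c)), cons(cons(cons(c, 0), q(cons(cons(0, c), cons(cons(cons(0, c), cons(c, c)), c)))), f(c, cons(cons(0, c), 0))))   [R1 at 2.1.1.1]
5. cons(cons(cons(cons(c, c), cons(0, c)), cons(cons(c, c), c)), cons(cons(cons(c, 0), q(cons(cons(0, c), cons(cons(cons(0, c), cons(c, c)), c)))), f(c, cons(cons(0, c), 0))))  →  cons(cons(cons(cons(c, c), cons(0, c)), cons(cons(c, c), c)), cons(cons(cons(c, 0), 0), f(c, cons(cons(0, c), 0))))   [R5 at 2.1.2]
6. cons(cons(cons(cons(c, c), cons(0, c)), cons(cons(c, c), c)), cons(cons(cons(c, 0), 0), f(c, cons(cons(0, c), 0))))  →  cons(cons(cons(cons(c, c), cons(0, c)), cons(cons(c, c), c)), cons(cons(cons(c, 0), 0), cons(cons(0, c), 0)))   [R4 at 2.2]

cons(cons(cons(cons(c, c), cons(0, c)), cons(cons(c, c), c)), cons(cons(cons(c, 0), 0), cons(cons(0, c), 0)))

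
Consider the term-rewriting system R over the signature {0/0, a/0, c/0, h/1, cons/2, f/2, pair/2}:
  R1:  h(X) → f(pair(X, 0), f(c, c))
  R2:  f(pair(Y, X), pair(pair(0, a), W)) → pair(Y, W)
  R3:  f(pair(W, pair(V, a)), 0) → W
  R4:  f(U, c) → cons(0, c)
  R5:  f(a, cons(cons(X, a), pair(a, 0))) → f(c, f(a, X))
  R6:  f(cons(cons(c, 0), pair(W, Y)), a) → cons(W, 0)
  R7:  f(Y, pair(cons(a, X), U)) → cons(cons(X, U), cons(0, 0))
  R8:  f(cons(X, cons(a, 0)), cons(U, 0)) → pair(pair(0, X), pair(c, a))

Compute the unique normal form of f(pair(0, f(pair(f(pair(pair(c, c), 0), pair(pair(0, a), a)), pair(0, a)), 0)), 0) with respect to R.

1. f(pair(0, f(pair(f(pair(pair(c, c), 0), pair(pair(0, a), a)), pair(0, a)), 0)), 0)  →  f(pair(0, f(pair(pair(c, c), 0), pair(pair(0, a), a))), 0)   [R3 at 1.2]
2. f(pair(0, f(pair(pair(c, c), 0), pair(pair(0, a), a))), 0)  →  f(pair(0, pair(pair(c, c), a)), 0)   [R2 at 1.2]
3. f(pair(0, pair(pair(c, c), a)), 0)  →  0   [R3 at ε]

0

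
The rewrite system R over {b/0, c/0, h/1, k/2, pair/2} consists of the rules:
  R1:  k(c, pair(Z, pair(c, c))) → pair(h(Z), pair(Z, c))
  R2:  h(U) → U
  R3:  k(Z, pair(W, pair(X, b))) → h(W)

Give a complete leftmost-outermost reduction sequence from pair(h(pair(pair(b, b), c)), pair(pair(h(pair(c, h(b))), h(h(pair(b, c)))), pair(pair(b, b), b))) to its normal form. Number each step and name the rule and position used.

pair(pair(pair(b, b), c), pair(pair(pair(c, b), pair(b, c)), pair(pair(b, b), b)))

1. pair(h(pair(pair(b, b), c)), pair(pair(h(pair(c, h(b))), h(h(pair(b, c)))), pair(pair(b, b), b)))  →  pair(pair(pair(b, b), c), pair(pair(h(pair(c, h(b))), h(h(pair(b, c)))), pair(pair(b, b), b)))   [R2 at 1]
2. pair(pair(pair(b, b), c), pair(pair(h(pair(c, h(b))), h(h(pair(b, c)))), pair(pair(b, b), b)))  →  pair(pair(pair(b, b), c), pair(pair(pair(c, h(b)), h(h(pair(b, c)))), pair(pair(b, b), b)))   [R2 at 2.1.1]
3. pair(pair(pair(b, b), c), pair(pair(pair(c, h(b)), h(h(pair(b, c)))), pair(pair(b, b), b)))  →  pair(pair(pair(b, b), c), pair(pair(pair(c, b), h(h(pair(b, c)))), pair(pair(b, b), b)))   [R2 at 2.1.1.2]
4. pair(pair(pair(b, b), c), pair(pair(pair(c, b), h(h(pair(b, c)))), pair(pair(b, b), b)))  →  pair(pair(pair(b, b), c), pair(pair(pair(c, b), h(pair(b, c))), pair(pair(b, b), b)))   [R2 at 2.1.2]
5. pair(pair(pair(b, b), c), pair(pair(pair(c, b), h(pair(b, c))), pair(pair(b, b), b)))  →  pair(pair(pair(b, b), c), pair(pair(pair(c, b), pair(b, c)), pair(pair(b, b), b)))   [R2 at 2.1.2]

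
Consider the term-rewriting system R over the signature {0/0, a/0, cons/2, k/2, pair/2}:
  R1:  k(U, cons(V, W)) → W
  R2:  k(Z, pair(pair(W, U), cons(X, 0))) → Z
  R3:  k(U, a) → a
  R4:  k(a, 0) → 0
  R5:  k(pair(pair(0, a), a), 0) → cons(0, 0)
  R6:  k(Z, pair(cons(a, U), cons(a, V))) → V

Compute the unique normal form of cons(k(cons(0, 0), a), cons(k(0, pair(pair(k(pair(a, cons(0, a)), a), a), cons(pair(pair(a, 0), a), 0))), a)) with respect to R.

cons(a, cons(0, a))

1. cons(k(cons(0, 0), a), cons(k(0, pair(pair(k(pair(a, cons(0, a)), a), a), cons(pair(pair(a, 0), a), 0))), a))  →  cons(a, cons(k(0, pair(pair(k(pair(a, cons(0, a)), a), a), cons(pair(pair(a, 0), a), 0))), a))   [R3 at 1]
2. cons(a, cons(k(0, pair(pair(k(pair(a, cons(0, a)), a), a), cons(pair(pair(a, 0), a), 0))), a))  →  cons(a, cons(0, a))   [R2 at 2.1]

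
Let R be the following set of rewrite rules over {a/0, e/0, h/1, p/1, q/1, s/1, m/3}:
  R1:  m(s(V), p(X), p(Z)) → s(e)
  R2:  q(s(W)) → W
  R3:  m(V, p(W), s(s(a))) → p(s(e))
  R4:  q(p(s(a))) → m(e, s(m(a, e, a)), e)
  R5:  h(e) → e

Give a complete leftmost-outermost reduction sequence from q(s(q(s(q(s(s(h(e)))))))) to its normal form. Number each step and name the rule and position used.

s(e)

1. q(s(q(s(q(s(s(h(e))))))))  →  q(s(q(s(s(h(e))))))   [R2 at ε]
2. q(s(q(s(s(h(e))))))  →  q(s(s(h(e))))   [R2 at ε]
3. q(s(s(h(e))))  →  s(h(e))   [R2 at ε]
4. s(h(e))  →  s(e)   [R5 at 1]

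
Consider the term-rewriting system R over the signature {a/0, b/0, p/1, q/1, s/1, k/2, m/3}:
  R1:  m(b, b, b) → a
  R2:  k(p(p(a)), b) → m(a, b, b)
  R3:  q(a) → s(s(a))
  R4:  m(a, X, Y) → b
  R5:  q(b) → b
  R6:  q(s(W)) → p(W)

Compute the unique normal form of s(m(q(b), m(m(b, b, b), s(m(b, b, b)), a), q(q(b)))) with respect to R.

s(a)

1. s(m(q(b), m(m(b, b, b), s(m(b, b, b)), a), q(q(b))))  →  s(m(b, m(m(b, b, b), s(m(b, b, b)), a), q(q(b))))   [R5 at 1.1]
2. s(m(b, m(m(b, b, b), s(m(b, b, b)), a), q(q(b))))  →  s(m(b, m(a, s(m(b, b, b)), a), q(q(b))))   [R1 at 1.2.1]
3. s(m(b, m(a, s(m(b, b, b)), a), q(q(b))))  →  s(m(b, b, q(q(b))))   [R4 at 1.2]
4. s(m(b, b, q(q(b))))  →  s(m(b, b, q(b)))   [R5 at 1.3.1]
5. s(m(b, b, q(b)))  →  s(m(b, b, b))   [R5 at 1.3]
6. s(m(b, b, b))  →  s(a)   [R1 at 1]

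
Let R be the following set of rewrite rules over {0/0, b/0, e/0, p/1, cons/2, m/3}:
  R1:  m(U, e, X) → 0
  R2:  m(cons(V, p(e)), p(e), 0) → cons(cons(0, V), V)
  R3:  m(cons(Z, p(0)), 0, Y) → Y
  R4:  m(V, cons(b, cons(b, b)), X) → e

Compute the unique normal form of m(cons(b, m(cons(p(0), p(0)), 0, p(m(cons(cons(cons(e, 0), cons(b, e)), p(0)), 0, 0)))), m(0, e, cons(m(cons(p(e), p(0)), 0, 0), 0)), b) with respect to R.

1. m(cons(b, m(cons(p(0), p(0)), 0, p(m(cons(cons(cons(e, 0), cons(b, e)), p(0)), 0, 0)))), m(0, e, cons(m(cons(p(e), p(0)), 0, 0), 0)), b)  →  m(cons(b, p(m(cons(cons(cons(e, 0), cons(b, e)), p(0)), 0, 0))), m(0, e, cons(m(cons(p(e), p(0)), 0, 0), 0)), b)   [R3 at 1.2]
2. m(cons(b, p(m(cons(cons(cons(e, 0), cons(b, e)), p(0)), 0, 0))), m(0, e, cons(m(cons(p(e), p(0)), 0, 0), 0)), b)  →  m(cons(b, p(0)), m(0, e, cons(m(cons(p(e), p(0)), 0, 0), 0)), b)   [R3 at 1.2.1]
3. m(cons(b, p(0)), m(0, e, cons(m(cons(p(e), p(0)), 0, 0), 0)), b)  →  m(cons(b, p(0)), 0, b)   [R1 at 2]
4. m(cons(b, p(0)), 0, b)  →  b   [R3 at ε]

b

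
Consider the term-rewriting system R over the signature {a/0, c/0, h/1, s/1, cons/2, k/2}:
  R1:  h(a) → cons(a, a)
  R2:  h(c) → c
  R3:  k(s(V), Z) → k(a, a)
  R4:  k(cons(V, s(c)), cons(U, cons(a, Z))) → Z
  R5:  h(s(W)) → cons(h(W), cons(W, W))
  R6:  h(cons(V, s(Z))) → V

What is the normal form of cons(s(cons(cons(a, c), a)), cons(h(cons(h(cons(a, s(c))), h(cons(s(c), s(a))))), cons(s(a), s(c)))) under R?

1. cons(s(cons(cons(a, c), a)), cons(h(cons(h(cons(a, s(c))), h(cons(s(c), s(a))))), cons(s(a), s(c))))  →  cons(s(cons(cons(a, c), a)), cons(h(cons(a, h(cons(s(c), s(a))))), cons(s(a), s(c))))   [R6 at 2.1.1.1]
2. cons(s(cons(cons(a, c), a)), cons(h(cons(a, h(cons(s(c), s(a))))), cons(s(a), s(c))))  →  cons(s(cons(cons(a, c), a)), cons(h(cons(a, s(c))), cons(s(a), s(c))))   [R6 at 2.1.1.2]
3. cons(s(cons(cons(a, c), a)), cons(h(cons(a, s(c))), cons(s(a), s(c))))  →  cons(s(cons(cons(a, c), a)), cons(a, cons(s(a), s(c))))   [R6 at 2.1]

cons(s(cons(cons(a, c), a)), cons(a, cons(s(a), s(c))))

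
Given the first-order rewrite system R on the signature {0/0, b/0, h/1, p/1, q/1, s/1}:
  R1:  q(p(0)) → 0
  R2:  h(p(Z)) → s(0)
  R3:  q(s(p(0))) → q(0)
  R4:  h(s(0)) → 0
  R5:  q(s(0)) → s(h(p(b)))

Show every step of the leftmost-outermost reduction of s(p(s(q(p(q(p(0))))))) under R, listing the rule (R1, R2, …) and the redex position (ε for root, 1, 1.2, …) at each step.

s(p(s(0)))

1. s(p(s(q(p(q(p(0)))))))  →  s(p(s(q(p(0)))))   [R1 at 1.1.1.1.1]
2. s(p(s(q(p(0)))))  →  s(p(s(0)))   [R1 at 1.1.1]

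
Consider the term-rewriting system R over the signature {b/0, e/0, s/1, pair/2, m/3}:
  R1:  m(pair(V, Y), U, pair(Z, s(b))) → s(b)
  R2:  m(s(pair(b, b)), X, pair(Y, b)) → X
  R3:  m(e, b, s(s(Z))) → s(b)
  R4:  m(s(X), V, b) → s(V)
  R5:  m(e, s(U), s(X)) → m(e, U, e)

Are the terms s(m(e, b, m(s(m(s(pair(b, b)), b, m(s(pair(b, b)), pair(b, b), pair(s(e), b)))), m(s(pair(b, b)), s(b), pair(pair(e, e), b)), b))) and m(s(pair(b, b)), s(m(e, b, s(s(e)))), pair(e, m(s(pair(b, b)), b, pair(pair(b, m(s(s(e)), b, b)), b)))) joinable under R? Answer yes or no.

Reduce t₁ = s(m(e, b, m(s(m(s(pair(b, b)), b, m(s(pair(b, b)), pair(b, b), pair(s(e), b)))), m(s(pair(b, b)), s(b), pair(pair(e, e), b)), b))):
1. s(m(e, b, m(s(m(s(pair(b, b)), b, m(s(pair(b, b)), pair(b, b), pair(s(e), b)))), m(s(pair(b, b)), s(b), pair(pair(e, e), b)), b)))  →  s(m(e, b, s(m(s(pair(b, b)), s(b), pair(pair(e, e), b)))))   [R4 at 1.3]
2. s(m(e, b, s(m(s(pair(b, b)), s(b), pair(pair(e, e), b)))))  →  s(m(e, b, s(s(b))))   [R2 at 1.3.1]
3. s(m(e, b, s(s(b))))  →  s(s(b))   [R3 at 1]

Reduce t₂ = m(s(pair(b, b)), s(m(e, b, s(s(e)))), pair(e, m(s(pair(b, b)), b, pair(pair(b, m(s(s(e)), b, b)), b)))):
1. m(s(pair(b, b)), s(m(e, b, s(s(e)))), pair(e, m(s(pair(b, b)), b, pair(pair(b, m(s(s(e)), b, b)), b))))  →  m(s(pair(b, b)), s(s(b)), pair(e, m(s(pair(b, b)), b, pair(pair(b, m(s(s(e)), b, b)), b))))   [R3 at 2.1]
2. m(s(pair(b, b)), s(s(b)), pair(e, m(s(pair(b, b)), b, pair(pair(b, m(s(s(e)), b, b)), b))))  →  m(s(pair(b, b)), s(s(b)), pair(e, b))   [R2 at 3.2]
3. m(s(pair(b, b)), s(s(b)), pair(e, b))  →  s(s(b))   [R2 at ε]

yes — NF(t₁) = s(s(b)), NF(t₂) = s(s(b))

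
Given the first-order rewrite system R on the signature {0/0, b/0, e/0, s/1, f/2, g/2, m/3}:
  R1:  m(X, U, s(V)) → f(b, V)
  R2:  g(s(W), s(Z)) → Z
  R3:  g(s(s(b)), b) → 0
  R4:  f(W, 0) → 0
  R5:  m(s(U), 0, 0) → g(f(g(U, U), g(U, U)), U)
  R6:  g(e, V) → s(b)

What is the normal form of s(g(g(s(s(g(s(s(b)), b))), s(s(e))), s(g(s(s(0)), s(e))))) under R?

1. s(g(g(s(s(g(s(s(b)), b))), s(s(e))), s(g(s(s(0)), s(e)))))  →  s(g(s(e), s(g(s(s(0)), s(e)))))   [R2 at 1.1]
2. s(g(s(e), s(g(s(s(0)), s(e)))))  →  s(g(s(s(0)), s(e)))   [R2 at 1]
3. s(g(s(s(0)), s(e)))  →  s(e)   [R2 at 1]

s(e)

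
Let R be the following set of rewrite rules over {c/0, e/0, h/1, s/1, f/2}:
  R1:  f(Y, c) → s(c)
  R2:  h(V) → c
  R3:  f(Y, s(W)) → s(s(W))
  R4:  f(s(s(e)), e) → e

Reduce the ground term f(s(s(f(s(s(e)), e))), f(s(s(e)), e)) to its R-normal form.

e

1. f(s(s(f(s(s(e)), e))), f(s(s(e)), e))  →  f(s(s(e)), f(s(s(e)), e))   [R4 at 1.1.1]
2. f(s(s(e)), f(s(s(e)), e))  →  f(s(s(e)), e)   [R4 at 2]
3. f(s(s(e)), e)  →  e   [R4 at ε]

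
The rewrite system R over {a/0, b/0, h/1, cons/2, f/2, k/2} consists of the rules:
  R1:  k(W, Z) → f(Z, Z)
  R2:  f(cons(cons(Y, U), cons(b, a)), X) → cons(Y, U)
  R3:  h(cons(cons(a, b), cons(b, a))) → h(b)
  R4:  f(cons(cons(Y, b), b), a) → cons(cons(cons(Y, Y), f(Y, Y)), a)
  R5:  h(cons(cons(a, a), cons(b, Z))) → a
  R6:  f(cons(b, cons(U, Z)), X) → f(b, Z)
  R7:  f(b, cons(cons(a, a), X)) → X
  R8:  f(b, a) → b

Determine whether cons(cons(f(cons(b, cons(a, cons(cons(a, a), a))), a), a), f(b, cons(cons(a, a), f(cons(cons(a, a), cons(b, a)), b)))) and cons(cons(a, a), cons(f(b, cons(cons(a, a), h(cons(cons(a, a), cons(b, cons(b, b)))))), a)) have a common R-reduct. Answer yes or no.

yes — NF(t₁) = cons(cons(a, a), cons(a, a)), NF(t₂) = cons(cons(a, a), cons(a, a))

Reduce t₁ = cons(cons(f(cons(b, cons(a, cons(cons(a, a), a))), a), a), f(b, cons(cons(a, a), f(cons(cons(a, a), cons(b, a)), b)))):
1. cons(cons(f(cons(b, cons(a, cons(cons(a, a), a))), a), a), f(b, cons(cons(a, a), f(cons(cons(a, a), cons(b, a)), b))))  →  cons(cons(f(b, cons(cons(a, a), a)), a), f(b, cons(cons(a, a), f(cons(cons(a, a), cons(b, a)), b))))   [R6 at 1.1]
2. cons(cons(f(b, cons(cons(a, a), a)), a), f(b, cons(cons(a, a), f(cons(cons(a, a), cons(b, a)), b))))  →  cons(cons(a, a), f(b, cons(cons(a, a), f(cons(cons(a, a), cons(b, a)), b))))   [R7 at 1.1]
3. cons(cons(a, a), f(b, cons(cons(a, a), f(cons(cons(a, a), cons(b, a)), b))))  →  cons(cons(a, a), f(cons(cons(a, a), cons(b, a)), b))   [R7 at 2]
4. cons(cons(a, a), f(cons(cons(a, a), cons(b, a)), b))  →  cons(cons(a, a), cons(a, a))   [R2 at 2]

Reduce t₂ = cons(cons(a, a), cons(f(b, cons(cons(a, a), h(cons(cons(a, a), cons(b, cons(b, b)))))), a)):
1. cons(cons(a, a), cons(f(b, cons(cons(a, a), h(cons(cons(a, a), cons(b, cons(b, b)))))), a))  →  cons(cons(a, a), cons(h(cons(cons(a, a), cons(b, cons(b, b)))), a))   [R7 at 2.1]
2. cons(cons(a, a), cons(h(cons(cons(a, a), cons(b, cons(b, b)))), a))  →  cons(cons(a, a), cons(a, a))   [R5 at 2.1]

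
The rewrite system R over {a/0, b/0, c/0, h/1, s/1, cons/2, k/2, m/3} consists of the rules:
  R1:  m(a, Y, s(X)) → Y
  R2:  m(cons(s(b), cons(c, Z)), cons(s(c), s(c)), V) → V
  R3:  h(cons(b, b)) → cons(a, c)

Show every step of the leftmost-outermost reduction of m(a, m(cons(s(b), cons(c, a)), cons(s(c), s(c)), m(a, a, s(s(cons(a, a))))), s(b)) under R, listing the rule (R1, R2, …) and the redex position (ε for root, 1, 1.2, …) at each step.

a

1. m(a, m(cons(s(b), cons(c, a)), cons(s(c), s(c)), m(a, a, s(s(cons(a, a))))), s(b))  →  m(cons(s(b), cons(c, a)), cons(s(c), s(c)), m(a, a, s(s(cons(a, a)))))   [R1 at ε]
2. m(cons(s(b), cons(c, a)), cons(s(c), s(c)), m(a, a, s(s(cons(a, a)))))  →  m(a, a, s(s(cons(a, a))))   [R2 at ε]
3. m(a, a, s(s(cons(a, a))))  →  a   [R1 at ε]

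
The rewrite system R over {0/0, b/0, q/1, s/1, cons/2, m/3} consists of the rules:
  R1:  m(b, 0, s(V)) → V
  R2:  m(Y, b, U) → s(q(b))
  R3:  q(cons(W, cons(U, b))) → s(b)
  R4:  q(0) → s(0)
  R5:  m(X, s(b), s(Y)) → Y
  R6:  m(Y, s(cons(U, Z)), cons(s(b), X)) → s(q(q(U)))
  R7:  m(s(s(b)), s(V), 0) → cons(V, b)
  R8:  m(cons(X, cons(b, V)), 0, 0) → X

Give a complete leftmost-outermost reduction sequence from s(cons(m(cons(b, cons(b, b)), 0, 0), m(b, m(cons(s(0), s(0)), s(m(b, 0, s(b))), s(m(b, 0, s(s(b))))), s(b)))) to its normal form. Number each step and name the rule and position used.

1. s(cons(m(cons(b, cons(b, b)), 0, 0), m(b, m(cons(s(0), s(0)), s(m(b, 0, s(b))), s(m(b, 0, s(s(b))))), s(b))))  →  s(cons(b, m(b, m(cons(s(0), s(0)), s(m(b, 0, s(b))), s(m(b, 0, s(s(b))))), s(b))))   [R8 at 1.1]
2. s(cons(b, m(b, m(cons(s(0), s(0)), s(m(b, 0, s(b))), s(m(b, 0, s(s(b))))), s(b))))  →  s(cons(b, m(b, m(cons(s(0), s(0)), s(b), s(m(b, 0, s(s(b))))), s(b))))   [R1 at 1.2.2.2.1]
3. s(cons(b, m(b, m(cons(s(0), s(0)), s(b), s(m(b, 0, s(s(b))))), s(b))))  →  s(cons(b, m(b, m(b, 0, s(s(b))), s(b))))   [R5 at 1.2.2]
4. s(cons(b, m(b, m(b, 0, s(s(b))), s(b))))  →  s(cons(b, m(b, s(b), s(b))))   [R1 at 1.2.2]
5. s(cons(b, m(b, s(b), s(b))))  →  s(cons(b, b))   [R5 at 1.2]

s(cons(b, b))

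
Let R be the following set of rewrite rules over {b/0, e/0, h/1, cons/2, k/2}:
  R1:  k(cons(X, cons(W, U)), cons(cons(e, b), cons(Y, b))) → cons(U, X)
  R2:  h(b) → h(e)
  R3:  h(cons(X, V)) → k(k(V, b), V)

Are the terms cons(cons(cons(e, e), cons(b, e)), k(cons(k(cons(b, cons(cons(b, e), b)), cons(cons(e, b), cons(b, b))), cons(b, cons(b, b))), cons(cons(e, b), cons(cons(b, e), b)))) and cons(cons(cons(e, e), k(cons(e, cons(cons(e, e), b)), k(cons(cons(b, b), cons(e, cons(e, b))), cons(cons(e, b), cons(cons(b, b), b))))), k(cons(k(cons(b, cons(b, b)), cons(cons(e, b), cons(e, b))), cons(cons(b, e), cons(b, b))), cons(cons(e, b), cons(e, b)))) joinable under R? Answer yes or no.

yes — NF(t₁) = cons(cons(cons(e, e), cons(b, e)), cons(cons(b, b), cons(b, b))), NF(t₂) = cons(cons(cons(e, e), cons(b, e)), cons(cons(b, b), cons(b, b)))

Reduce t₁ = cons(cons(cons(e, e), cons(b, e)), k(cons(k(cons(b, cons(cons(b, e), b)), cons(cons(e, b), cons(b, b))), cons(b, cons(b, b))), cons(cons(e, b), cons(cons(b, e), b)))):
1. cons(cons(cons(e, e), cons(b, e)), k(cons(k(cons(b, cons(cons(b, e), b)), cons(cons(e, b), cons(b, b))), cons(b, cons(b, b))), cons(cons(e, b), cons(cons(b, e), b))))  →  cons(cons(cons(e, e), cons(b, e)), cons(cons(b, b), k(cons(b, cons(cons(b, e), b)), cons(cons(e, b), cons(b, b)))))   [R1 at 2]
2. cons(cons(cons(e, e), cons(b, e)), cons(cons(b, b), k(cons(b, cons(cons(b, e), b)), cons(cons(e, b), cons(b, b)))))  →  cons(cons(cons(e, e), cons(b, e)), cons(cons(b, b), cons(b, b)))   [R1 at 2.2]

Reduce t₂ = cons(cons(cons(e, e), k(cons(e, cons(cons(e, e), b)), k(cons(cons(b, b), cons(e, cons(e, b))), cons(cons(e, b), cons(cons(b, b), b))))), k(cons(k(cons(b, cons(b, b)), cons(cons(e, b), cons(e, b))), cons(cons(b, e), cons(b, b))), cons(cons(e, b), cons(e, b)))):
1. cons(cons(cons(e, e), k(cons(e, cons(cons(e, e), b)), k(cons(cons(b, b), cons(e, cons(e, b))), cons(cons(e, b), cons(cons(b, b), b))))), k(cons(k(cons(b, cons(b, b)), cons(cons(e, b), cons(e, b))), cons(cons(b, e), cons(b, b))), cons(cons(e, b), cons(e, b))))  →  cons(cons(cons(e, e), k(cons(e, cons(cons(e, e), b)), cons(cons(e, b), cons(b, b)))), k(cons(k(cons(b, cons(b, b)), cons(cons(e, b), cons(e, b))), cons(cons(b, e), cons(b, b))), cons(cons(e, b), cons(e, b))))   [R1 at 1.2.2]
2. cons(cons(cons(e, e), k(cons(e, cons(cons(e, e), b)), cons(cons(e, b), cons(b, b)))), k(cons(k(cons(b, cons(b, b)), cons(cons(e, b), cons(e, b))), cons(cons(b, e), cons(b, b))), cons(cons(e, b), cons(e, b))))  →  cons(cons(cons(e, e), cons(b, e)), k(cons(k(cons(b, cons(b, b)), cons(cons(e, b), cons(e, b))), cons(cons(b, e), cons(b, b))), cons(cons(e, b), cons(e, b))))   [R1 at 1.2]
3. cons(cons(cons(e, e), cons(b, e)), k(cons(k(cons(b, cons(b, b)), cons(cons(e, b), cons(e, b))), cons(cons(b, e), cons(b, b))), cons(cons(e, b), cons(e, b))))  →  cons(cons(cons(e, e), cons(b, e)), cons(cons(b, b), k(cons(b, cons(b, b)), cons(cons(e, b), cons(e, b)))))   [R1 at 2]
4. cons(cons(cons(e, e), cons(b, e)), cons(cons(b, b), k(cons(b, cons(b, b)), cons(cons(e, b), cons(e, b)))))  →  cons(cons(cons(e, e), cons(b, e)), cons(cons(b, b), cons(b, b)))   [R1 at 2.2]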